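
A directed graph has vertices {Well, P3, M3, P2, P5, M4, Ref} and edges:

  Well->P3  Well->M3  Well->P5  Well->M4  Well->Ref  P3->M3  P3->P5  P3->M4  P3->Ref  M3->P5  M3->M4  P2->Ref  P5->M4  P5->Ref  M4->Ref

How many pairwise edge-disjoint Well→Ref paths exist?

Assign every edge capacity 1; by Menger, the answer equals the max flow.
Path Well→Ref (+1); total 1.
Path Well→P3→Ref (+1); total 2.
Path Well→P5→Ref (+1); total 3.
Path Well→M4→Ref (+1); total 4.
No residual Well→Ref path; max flow = 4.
Certifying cut of size 4: {M4→Ref, P5→Ref, Well→P3, Well→Ref}.

4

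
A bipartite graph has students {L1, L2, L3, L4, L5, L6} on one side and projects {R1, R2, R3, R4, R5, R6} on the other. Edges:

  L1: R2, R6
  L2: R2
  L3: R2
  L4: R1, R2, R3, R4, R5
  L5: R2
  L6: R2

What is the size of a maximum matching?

3

Unit-capacity flow: source→left, listed edges, right→sink; max matching = max flow.
Augmenting path L1→R2 (+1); matched 1.
Augmenting path L4→R1 (+1); matched 2.
Augmenting path L2→R2→L1→R6 (+1); matched 3.
No augmenting path remains; maximum matching = 3.
König certificate: {L1, L4, R2} is a vertex cover of size 3 (every listed pair touches it), so no matching can be larger.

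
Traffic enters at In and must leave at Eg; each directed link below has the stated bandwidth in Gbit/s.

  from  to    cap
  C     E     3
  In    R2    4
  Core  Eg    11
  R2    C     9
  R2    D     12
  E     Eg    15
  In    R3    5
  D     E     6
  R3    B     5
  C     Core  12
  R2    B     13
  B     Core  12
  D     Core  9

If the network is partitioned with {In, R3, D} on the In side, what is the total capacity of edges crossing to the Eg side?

Edges leaving {In, R3, D}: In→R2 (4), R3→B (5), D→Core (9), D→E (6).
Cut capacity = 4 + 5 + 9 + 6 = 24.

24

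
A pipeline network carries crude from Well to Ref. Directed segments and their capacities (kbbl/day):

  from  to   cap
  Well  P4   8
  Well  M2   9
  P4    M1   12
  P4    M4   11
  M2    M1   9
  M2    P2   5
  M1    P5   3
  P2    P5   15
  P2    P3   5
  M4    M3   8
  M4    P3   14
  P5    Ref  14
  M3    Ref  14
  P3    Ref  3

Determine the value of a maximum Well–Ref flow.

Augment Well→P4→M1→P5→Ref: bottleneck 3, flow now 3.
Augment Well→P4→M4→M3→Ref: bottleneck 5, flow now 8.
Augment Well→M2→P2→P5→Ref: bottleneck 5, flow now 13.
Augment Well→M2→M1→P4→M4→M3→Ref: bottleneck 3, flow now 16. (uses reverse residual edge)
No augmenting path remains; maximum flow = 16.
In the residual graph, reachable from Well: {Well, M2, M1}.
Min-cut edges: Well→P4 (8), M2→P2 (5), M1→P5 (3); capacity 8 + 5 + 3 = 16.
This cut is saturated, so no flow can exceed 16.

16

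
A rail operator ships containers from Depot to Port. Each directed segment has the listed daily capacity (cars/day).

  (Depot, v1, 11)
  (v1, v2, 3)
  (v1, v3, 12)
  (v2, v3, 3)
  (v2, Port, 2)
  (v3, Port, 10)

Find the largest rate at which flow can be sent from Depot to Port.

11

Augment Depot→v1→v2→Port: bottleneck 2, flow now 2.
Augment Depot→v1→v3→Port: bottleneck 9, flow now 11.
No augmenting path remains; maximum flow = 11.
In the residual graph, reachable from Depot: {Depot}.
Min-cut edges: Depot→v1 (11); capacity 11 = 11.
This cut is saturated, so no flow can exceed 11.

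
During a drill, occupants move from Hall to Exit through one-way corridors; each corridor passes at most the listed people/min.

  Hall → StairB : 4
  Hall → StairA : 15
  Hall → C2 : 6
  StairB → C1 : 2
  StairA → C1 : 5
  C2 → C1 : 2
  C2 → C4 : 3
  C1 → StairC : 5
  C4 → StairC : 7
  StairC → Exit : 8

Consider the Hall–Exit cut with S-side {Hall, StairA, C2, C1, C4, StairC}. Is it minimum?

Given cut capacity: 4 + 8 = 12.
Augment Hall→StairB→C1→StairC→Exit: bottleneck 2, flow now 2.
Augment Hall→StairA→C1→StairC→Exit: bottleneck 3, flow now 5.
Augment Hall→C2→C4→StairC→Exit: bottleneck 3, flow now 8.
No augmenting path remains; maximum flow = 8.
In the residual graph, reachable from Hall: {Hall, StairB, StairA, C2, C1}.
Min-cut edges: C2→C4 (3), C1→StairC (5); capacity 3 + 5 = 8.
Cut capacity 12 exceeds the max flow 8, so it is not minimum.

No — its capacity is 12, but the minimum cut has capacity 8.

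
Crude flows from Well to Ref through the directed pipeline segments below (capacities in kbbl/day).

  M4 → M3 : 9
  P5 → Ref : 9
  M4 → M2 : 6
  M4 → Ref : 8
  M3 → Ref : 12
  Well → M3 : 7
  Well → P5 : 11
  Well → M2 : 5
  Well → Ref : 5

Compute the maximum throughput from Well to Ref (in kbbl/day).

Augment Well→Ref: bottleneck 5, flow now 5.
Augment Well→M3→Ref: bottleneck 7, flow now 12.
Augment Well→P5→Ref: bottleneck 9, flow now 21.
No augmenting path remains; maximum flow = 21.
In the residual graph, reachable from Well: {Well, P5, M2}.
Min-cut edges: Well→M3 (7), Well→Ref (5), P5→Ref (9); capacity 7 + 5 + 9 = 21.
This cut is saturated, so no flow can exceed 21.

21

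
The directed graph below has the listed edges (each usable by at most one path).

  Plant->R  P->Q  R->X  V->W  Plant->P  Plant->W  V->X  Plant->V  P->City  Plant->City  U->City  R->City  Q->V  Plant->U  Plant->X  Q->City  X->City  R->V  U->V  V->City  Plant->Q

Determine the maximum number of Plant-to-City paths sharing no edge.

7

Assign every edge capacity 1; by Menger, the answer equals the max flow.
Path Plant→City (+1); total 1.
Path Plant→P→City (+1); total 2.
Path Plant→Q→City (+1); total 3.
Path Plant→R→City (+1); total 4.
Path Plant→U→City (+1); total 5.
Path Plant→V→City (+1); total 6.
Path Plant→X→City (+1); total 7.
No residual Plant→City path; max flow = 7.
Certifying cut of size 7: {Plant→City, Plant→P, Plant→Q, Plant→R, Plant→U, Plant→V, Plant→X}.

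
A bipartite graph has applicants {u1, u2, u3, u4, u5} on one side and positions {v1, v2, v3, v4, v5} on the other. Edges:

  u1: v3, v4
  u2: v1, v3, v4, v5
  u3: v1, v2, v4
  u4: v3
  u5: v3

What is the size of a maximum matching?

Unit-capacity flow: source→left, listed edges, right→sink; max matching = max flow.
Augmenting path u1→v3 (+1); matched 1.
Augmenting path u2→v1 (+1); matched 2.
Augmenting path u3→v2 (+1); matched 3.
Augmenting path u4→v3→u1→v4 (+1); matched 4.
No augmenting path remains; maximum matching = 4.
König certificate: {u1, u2, u3, v3} is a vertex cover of size 4 (every listed pair touches it), so no matching can be larger.

4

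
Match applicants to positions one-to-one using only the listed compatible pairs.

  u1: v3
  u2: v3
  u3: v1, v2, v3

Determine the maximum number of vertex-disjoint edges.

Unit-capacity flow: source→left, listed edges, right→sink; max matching = max flow.
Augmenting path u1→v3 (+1); matched 1.
Augmenting path u3→v1 (+1); matched 2.
No augmenting path remains; maximum matching = 2.
König certificate: {u3, v3} is a vertex cover of size 2 (every listed pair touches it), so no matching can be larger.

2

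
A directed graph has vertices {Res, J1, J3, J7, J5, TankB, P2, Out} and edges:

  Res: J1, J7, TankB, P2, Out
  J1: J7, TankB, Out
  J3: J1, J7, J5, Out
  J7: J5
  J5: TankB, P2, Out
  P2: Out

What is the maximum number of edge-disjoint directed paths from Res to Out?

4

Assign every edge capacity 1; by Menger, the answer equals the max flow.
Path Res→Out (+1); total 1.
Path Res→J1→Out (+1); total 2.
Path Res→P2→Out (+1); total 3.
Path Res→J7→J5→Out (+1); total 4.
No residual Res→Out path; max flow = 4.
Certifying cut of size 4: {Res→J1, Res→J7, Res→Out, Res→P2}.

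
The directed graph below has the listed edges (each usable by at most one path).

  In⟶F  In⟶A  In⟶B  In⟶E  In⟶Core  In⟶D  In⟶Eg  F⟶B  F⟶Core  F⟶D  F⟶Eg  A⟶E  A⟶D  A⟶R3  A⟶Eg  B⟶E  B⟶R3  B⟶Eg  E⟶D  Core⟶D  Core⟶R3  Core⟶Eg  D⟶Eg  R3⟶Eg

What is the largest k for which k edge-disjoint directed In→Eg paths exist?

Assign every edge capacity 1; by Menger, the answer equals the max flow.
Path In→Eg (+1); total 1.
Path In→F→Eg (+1); total 2.
Path In→A→Eg (+1); total 3.
Path In→B→Eg (+1); total 4.
Path In→Core→Eg (+1); total 5.
Path In→D→Eg (+1); total 6.
No residual In→Eg path; max flow = 6.
Certifying cut of size 6: {D→Eg, In→A, In→B, In→Core, In→Eg, In→F}.

6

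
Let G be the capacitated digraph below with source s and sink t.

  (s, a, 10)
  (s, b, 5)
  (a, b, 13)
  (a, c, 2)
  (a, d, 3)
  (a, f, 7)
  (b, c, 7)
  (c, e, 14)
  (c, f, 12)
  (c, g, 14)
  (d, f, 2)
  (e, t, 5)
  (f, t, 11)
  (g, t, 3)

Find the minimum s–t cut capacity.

Augment s→a→f→t: bottleneck 7, flow now 7.
Augment s→a→c→e→t: bottleneck 2, flow now 9.
Augment s→a→d→f→t: bottleneck 1, flow now 10.
Augment s→b→c→e→t: bottleneck 3, flow now 13.
Augment s→b→c→f→t: bottleneck 2, flow now 15.
No augmenting path remains; maximum flow = 15.
By max-flow min-cut, the minimum cut capacity equals the max flow.
In the residual graph, reachable from s: {s}.
Min-cut edges: s→a (10), s→b (5); capacity 10 + 5 = 15.

15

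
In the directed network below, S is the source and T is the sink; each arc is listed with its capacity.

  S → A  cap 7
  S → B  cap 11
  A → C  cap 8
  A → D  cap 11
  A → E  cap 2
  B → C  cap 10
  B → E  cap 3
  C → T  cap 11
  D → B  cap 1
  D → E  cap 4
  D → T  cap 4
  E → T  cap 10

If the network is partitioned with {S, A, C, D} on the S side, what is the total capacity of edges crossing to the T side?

33

Edges leaving {S, A, C, D}: S→B (11), A→E (2), C→T (11), D→B (1), D→E (4), D→T (4).
Cut capacity = 11 + 2 + 11 + 1 + 4 + 4 = 33.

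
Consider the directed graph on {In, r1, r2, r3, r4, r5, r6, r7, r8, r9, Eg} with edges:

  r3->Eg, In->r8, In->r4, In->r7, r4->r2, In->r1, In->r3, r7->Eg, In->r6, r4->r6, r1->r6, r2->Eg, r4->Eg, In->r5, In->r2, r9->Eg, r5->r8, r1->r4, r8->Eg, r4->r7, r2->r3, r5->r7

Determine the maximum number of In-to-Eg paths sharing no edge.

5

Assign every edge capacity 1; by Menger, the answer equals the max flow.
Path In→r2→Eg (+1); total 1.
Path In→r3→Eg (+1); total 2.
Path In→r4→Eg (+1); total 3.
Path In→r7→Eg (+1); total 4.
Path In→r8→Eg (+1); total 5.
No residual In→Eg path; max flow = 5.
Certifying cut of size 5: {r2→Eg, r3→Eg, r4→Eg, r7→Eg, r8→Eg}.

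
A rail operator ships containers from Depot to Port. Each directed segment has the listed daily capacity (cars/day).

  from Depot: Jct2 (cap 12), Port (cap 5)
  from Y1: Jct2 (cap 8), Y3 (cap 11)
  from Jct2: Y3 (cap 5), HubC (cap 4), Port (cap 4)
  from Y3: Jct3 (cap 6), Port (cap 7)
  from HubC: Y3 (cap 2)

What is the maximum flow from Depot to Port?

Augment Depot→Port: bottleneck 5, flow now 5.
Augment Depot→Jct2→Port: bottleneck 4, flow now 9.
Augment Depot→Jct2→Y3→Port: bottleneck 5, flow now 14.
Augment Depot→Jct2→HubC→Y3→Port: bottleneck 2, flow now 16.
No augmenting path remains; maximum flow = 16.
In the residual graph, reachable from Depot: {Depot, Jct2, HubC}.
Min-cut edges: Depot→Port (5), Jct2→Y3 (5), Jct2→Port (4), HubC→Y3 (2); capacity 5 + 5 + 4 + 2 = 16.
This cut is saturated, so no flow can exceed 16.

16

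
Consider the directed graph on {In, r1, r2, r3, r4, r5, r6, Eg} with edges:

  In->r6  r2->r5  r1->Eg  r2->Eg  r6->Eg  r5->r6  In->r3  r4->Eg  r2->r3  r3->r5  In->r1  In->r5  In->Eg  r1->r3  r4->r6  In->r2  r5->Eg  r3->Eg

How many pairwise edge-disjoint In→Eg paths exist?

Assign every edge capacity 1; by Menger, the answer equals the max flow.
Path In→Eg (+1); total 1.
Path In→r1→Eg (+1); total 2.
Path In→r2→Eg (+1); total 3.
Path In→r3→Eg (+1); total 4.
Path In→r5→Eg (+1); total 5.
Path In→r6→Eg (+1); total 6.
No residual In→Eg path; max flow = 6.
Certifying cut of size 6: {In→Eg, In→r1, In→r2, In→r3, In→r5, In→r6}.

6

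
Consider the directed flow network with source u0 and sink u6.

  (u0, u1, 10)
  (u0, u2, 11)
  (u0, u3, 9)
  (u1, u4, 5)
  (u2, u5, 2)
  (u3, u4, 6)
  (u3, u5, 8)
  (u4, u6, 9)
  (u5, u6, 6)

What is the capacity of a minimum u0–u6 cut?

Augment u0→u1→u4→u6: bottleneck 5, flow now 5.
Augment u0→u2→u5→u6: bottleneck 2, flow now 7.
Augment u0→u3→u4→u6: bottleneck 4, flow now 11.
Augment u0→u3→u5→u6: bottleneck 4, flow now 15.
No augmenting path remains; maximum flow = 15.
By max-flow min-cut, the minimum cut capacity equals the max flow.
In the residual graph, reachable from u0: {u0, u1, u2, u3, u4, u5}.
Min-cut edges: u4→u6 (9), u5→u6 (6); capacity 9 + 6 = 15.

15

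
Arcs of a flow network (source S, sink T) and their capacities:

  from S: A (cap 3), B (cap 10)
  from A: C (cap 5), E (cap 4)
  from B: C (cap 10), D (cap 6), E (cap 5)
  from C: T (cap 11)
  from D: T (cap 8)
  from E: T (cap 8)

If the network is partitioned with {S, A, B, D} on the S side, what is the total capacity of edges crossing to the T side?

Edges leaving {S, A, B, D}: A→C (5), A→E (4), B→C (10), B→E (5), D→T (8).
Cut capacity = 5 + 4 + 10 + 5 + 8 = 32.

32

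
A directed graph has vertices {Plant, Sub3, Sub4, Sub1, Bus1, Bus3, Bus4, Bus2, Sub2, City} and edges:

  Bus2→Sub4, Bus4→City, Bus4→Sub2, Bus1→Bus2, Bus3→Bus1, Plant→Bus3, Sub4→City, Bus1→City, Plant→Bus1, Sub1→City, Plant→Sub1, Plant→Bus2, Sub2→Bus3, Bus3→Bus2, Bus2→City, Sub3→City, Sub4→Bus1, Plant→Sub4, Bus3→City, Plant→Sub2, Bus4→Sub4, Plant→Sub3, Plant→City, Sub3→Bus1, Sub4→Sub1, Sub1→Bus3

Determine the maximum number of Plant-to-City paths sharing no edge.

Assign every edge capacity 1; by Menger, the answer equals the max flow.
Path Plant→City (+1); total 1.
Path Plant→Sub3→City (+1); total 2.
Path Plant→Sub4→City (+1); total 3.
Path Plant→Sub1→City (+1); total 4.
Path Plant→Bus1→City (+1); total 5.
Path Plant→Bus3→City (+1); total 6.
Path Plant→Bus2→City (+1); total 7.
No residual Plant→City path; max flow = 7.
Certifying cut of size 7: {Bus1→City, Bus2→City, Bus3→City, Plant→City, Plant→Sub3, Sub1→City, Sub4→City}.

7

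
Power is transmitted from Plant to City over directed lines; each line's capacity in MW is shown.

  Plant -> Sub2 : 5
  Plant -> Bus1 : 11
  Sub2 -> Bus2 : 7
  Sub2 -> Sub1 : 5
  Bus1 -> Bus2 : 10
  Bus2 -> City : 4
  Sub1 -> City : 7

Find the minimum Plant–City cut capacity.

Augment Plant→Sub2→Bus2→City: bottleneck 4, flow now 4.
Augment Plant→Sub2→Sub1→City: bottleneck 1, flow now 5.
Augment Plant→Bus1→Bus2→Sub2→Sub1→City: bottleneck 4, flow now 9. (uses reverse residual edge)
No augmenting path remains; maximum flow = 9.
By max-flow min-cut, the minimum cut capacity equals the max flow.
In the residual graph, reachable from Plant: {Plant, Bus1, Bus2}.
Min-cut edges: Plant→Sub2 (5), Bus2→City (4); capacity 5 + 4 = 9.

9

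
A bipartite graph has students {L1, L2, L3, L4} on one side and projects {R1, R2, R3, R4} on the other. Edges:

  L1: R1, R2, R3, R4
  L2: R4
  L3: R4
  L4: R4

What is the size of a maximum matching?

2

Unit-capacity flow: source→left, listed edges, right→sink; max matching = max flow.
Augmenting path L1→R1 (+1); matched 1.
Augmenting path L2→R4 (+1); matched 2.
No augmenting path remains; maximum matching = 2.
König certificate: {L1, R4} is a vertex cover of size 2 (every listed pair touches it), so no matching can be larger.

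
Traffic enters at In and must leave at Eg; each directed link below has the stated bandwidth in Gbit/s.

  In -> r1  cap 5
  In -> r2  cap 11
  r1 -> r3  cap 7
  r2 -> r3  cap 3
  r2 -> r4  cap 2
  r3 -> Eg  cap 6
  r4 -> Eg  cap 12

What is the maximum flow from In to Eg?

Augment In→r1→r3→Eg: bottleneck 5, flow now 5.
Augment In→r2→r3→Eg: bottleneck 1, flow now 6.
Augment In→r2→r4→Eg: bottleneck 2, flow now 8.
No augmenting path remains; maximum flow = 8.
In the residual graph, reachable from In: {In, r1, r2, r3}.
Min-cut edges: r2→r4 (2), r3→Eg (6); capacity 2 + 6 = 8.
This cut is saturated, so no flow can exceed 8.

8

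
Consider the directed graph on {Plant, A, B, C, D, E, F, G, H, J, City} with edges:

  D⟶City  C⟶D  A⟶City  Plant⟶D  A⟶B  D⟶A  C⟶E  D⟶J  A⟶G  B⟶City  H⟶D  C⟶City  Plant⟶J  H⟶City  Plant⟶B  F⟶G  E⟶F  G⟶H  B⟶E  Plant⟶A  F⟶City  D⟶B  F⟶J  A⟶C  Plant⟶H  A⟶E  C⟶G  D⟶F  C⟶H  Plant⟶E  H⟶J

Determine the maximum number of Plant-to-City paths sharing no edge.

5

Assign every edge capacity 1; by Menger, the answer equals the max flow.
Path Plant→A→City (+1); total 1.
Path Plant→B→City (+1); total 2.
Path Plant→D→City (+1); total 3.
Path Plant→H→City (+1); total 4.
Path Plant→E→F→City (+1); total 5.
No residual Plant→City path; max flow = 5.
Certifying cut of size 5: {Plant→A, Plant→B, Plant→D, Plant→E, Plant→H}.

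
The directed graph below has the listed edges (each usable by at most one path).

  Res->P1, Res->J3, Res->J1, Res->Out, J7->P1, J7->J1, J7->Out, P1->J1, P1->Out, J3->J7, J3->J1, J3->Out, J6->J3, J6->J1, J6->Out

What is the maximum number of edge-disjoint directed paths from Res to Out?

3

Assign every edge capacity 1; by Menger, the answer equals the max flow.
Path Res→Out (+1); total 1.
Path Res→P1→Out (+1); total 2.
Path Res→J3→Out (+1); total 3.
No residual Res→Out path; max flow = 3.
Certifying cut of size 3: {Res→J3, Res→Out, Res→P1}.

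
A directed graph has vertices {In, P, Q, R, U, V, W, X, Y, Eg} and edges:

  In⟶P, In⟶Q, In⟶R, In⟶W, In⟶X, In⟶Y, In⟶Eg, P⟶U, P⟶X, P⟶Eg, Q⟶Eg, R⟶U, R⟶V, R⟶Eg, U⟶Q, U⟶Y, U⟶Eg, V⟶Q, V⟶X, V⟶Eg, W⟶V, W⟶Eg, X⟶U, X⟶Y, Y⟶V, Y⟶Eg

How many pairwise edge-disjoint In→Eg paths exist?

7

Assign every edge capacity 1; by Menger, the answer equals the max flow.
Path In→Eg (+1); total 1.
Path In→P→Eg (+1); total 2.
Path In→Q→Eg (+1); total 3.
Path In→R→Eg (+1); total 4.
Path In→W→Eg (+1); total 5.
Path In→Y→Eg (+1); total 6.
Path In→X→U→Eg (+1); total 7.
No residual In→Eg path; max flow = 7.
Certifying cut of size 7: {In→Eg, In→P, In→Q, In→R, In→W, In→X, In→Y}.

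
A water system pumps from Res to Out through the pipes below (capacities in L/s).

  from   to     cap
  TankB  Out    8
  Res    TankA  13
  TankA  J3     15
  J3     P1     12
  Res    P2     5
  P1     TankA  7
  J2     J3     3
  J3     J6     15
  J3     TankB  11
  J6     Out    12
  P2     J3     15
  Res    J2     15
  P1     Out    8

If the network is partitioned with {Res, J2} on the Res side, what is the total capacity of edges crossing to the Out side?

Edges leaving {Res, J2}: Res→TankA (13), Res→P2 (5), J2→J3 (3).
Cut capacity = 13 + 5 + 3 = 21.

21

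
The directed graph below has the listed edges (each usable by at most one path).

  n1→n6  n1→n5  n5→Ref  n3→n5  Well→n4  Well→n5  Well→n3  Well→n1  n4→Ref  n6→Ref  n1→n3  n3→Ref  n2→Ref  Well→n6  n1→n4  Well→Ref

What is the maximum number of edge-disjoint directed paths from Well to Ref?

5

Assign every edge capacity 1; by Menger, the answer equals the max flow.
Path Well→Ref (+1); total 1.
Path Well→n3→Ref (+1); total 2.
Path Well→n4→Ref (+1); total 3.
Path Well→n5→Ref (+1); total 4.
Path Well→n6→Ref (+1); total 5.
No residual Well→Ref path; max flow = 5.
Certifying cut of size 5: {Well→Ref, n3→Ref, n4→Ref, n5→Ref, n6→Ref}.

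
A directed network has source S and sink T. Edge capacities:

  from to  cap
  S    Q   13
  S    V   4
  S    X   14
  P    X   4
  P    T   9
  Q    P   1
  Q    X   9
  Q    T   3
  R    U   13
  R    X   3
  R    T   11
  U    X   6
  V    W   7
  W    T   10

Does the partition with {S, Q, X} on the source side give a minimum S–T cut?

Yes — it is a minimum cut (capacity 8).

Given cut capacity: 4 + 1 + 3 = 8.
Augment S→Q→T: bottleneck 3, flow now 3.
Augment S→Q→P→T: bottleneck 1, flow now 4.
Augment S→V→W→T: bottleneck 4, flow now 8.
No augmenting path remains; maximum flow = 8.
Cut capacity 8 equals the max flow, so it is a minimum cut.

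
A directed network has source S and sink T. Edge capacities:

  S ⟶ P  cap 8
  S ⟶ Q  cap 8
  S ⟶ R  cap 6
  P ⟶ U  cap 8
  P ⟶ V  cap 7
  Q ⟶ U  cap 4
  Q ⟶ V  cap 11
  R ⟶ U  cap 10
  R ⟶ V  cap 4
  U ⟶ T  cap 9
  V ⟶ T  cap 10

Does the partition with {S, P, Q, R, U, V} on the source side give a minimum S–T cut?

Yes — it is a minimum cut (capacity 19).

Given cut capacity: 9 + 10 = 19.
Augment S→P→U→T: bottleneck 8, flow now 8.
Augment S→Q→U→T: bottleneck 1, flow now 9.
Augment S→Q→V→T: bottleneck 7, flow now 16.
Augment S→R→V→T: bottleneck 3, flow now 19.
No augmenting path remains; maximum flow = 19.
Cut capacity 19 equals the max flow, so it is a minimum cut.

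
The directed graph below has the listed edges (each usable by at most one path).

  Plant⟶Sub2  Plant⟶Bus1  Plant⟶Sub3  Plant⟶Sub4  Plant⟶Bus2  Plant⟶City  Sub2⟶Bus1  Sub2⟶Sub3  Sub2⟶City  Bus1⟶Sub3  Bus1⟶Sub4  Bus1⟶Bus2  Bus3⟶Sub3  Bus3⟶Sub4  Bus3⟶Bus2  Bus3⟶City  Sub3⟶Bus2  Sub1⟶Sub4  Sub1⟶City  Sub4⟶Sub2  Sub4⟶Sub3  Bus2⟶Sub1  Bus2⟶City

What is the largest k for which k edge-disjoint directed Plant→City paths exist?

4

Assign every edge capacity 1; by Menger, the answer equals the max flow.
Path Plant→City (+1); total 1.
Path Plant→Sub2→City (+1); total 2.
Path Plant→Bus2→City (+1); total 3.
Path Plant→Bus1→Bus2→Sub1→City (+1); total 4.
No residual Plant→City path; max flow = 4.
Certifying cut of size 4: {Bus2→City, Bus2→Sub1, Plant→City, Sub2→City}.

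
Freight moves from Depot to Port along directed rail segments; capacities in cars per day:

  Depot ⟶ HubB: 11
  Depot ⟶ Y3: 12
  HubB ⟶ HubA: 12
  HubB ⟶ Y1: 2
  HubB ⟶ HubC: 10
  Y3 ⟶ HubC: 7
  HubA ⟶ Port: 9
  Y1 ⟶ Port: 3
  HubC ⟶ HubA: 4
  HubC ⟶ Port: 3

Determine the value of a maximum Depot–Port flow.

Augment Depot→HubB→HubA→Port: bottleneck 9, flow now 9.
Augment Depot→HubB→Y1→Port: bottleneck 2, flow now 11.
Augment Depot→Y3→HubC→Port: bottleneck 3, flow now 14.
No augmenting path remains; maximum flow = 14.
In the residual graph, reachable from Depot: {Depot, HubB, Y3, HubA, HubC}.
Min-cut edges: HubB→Y1 (2), HubA→Port (9), HubC→Port (3); capacity 2 + 9 + 3 = 14.
This cut is saturated, so no flow can exceed 14.

14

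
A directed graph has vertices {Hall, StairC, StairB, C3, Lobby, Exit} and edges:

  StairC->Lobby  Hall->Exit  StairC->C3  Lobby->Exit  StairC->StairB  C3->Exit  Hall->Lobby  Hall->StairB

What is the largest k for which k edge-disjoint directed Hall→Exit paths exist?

Assign every edge capacity 1; by Menger, the answer equals the max flow.
Path Hall→Exit (+1); total 1.
Path Hall→Lobby→Exit (+1); total 2.
No residual Hall→Exit path; max flow = 2.
Certifying cut of size 2: {Hall→Exit, Hall→Lobby}.

2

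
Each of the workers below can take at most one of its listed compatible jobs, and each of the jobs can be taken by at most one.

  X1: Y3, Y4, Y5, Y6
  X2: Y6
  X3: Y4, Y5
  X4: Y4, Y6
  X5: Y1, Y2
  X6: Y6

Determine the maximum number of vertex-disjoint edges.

5

Unit-capacity flow: source→left, listed edges, right→sink; max matching = max flow.
Augmenting path X1→Y3 (+1); matched 1.
Augmenting path X2→Y6 (+1); matched 2.
Augmenting path X3→Y4 (+1); matched 3.
Augmenting path X5→Y1 (+1); matched 4.
Augmenting path X4→Y4→X3→Y5 (+1); matched 5.
No augmenting path remains; maximum matching = 5.
König certificate: {X1, X3, X4, X5, Y6} is a vertex cover of size 5 (every listed pair touches it), so no matching can be larger.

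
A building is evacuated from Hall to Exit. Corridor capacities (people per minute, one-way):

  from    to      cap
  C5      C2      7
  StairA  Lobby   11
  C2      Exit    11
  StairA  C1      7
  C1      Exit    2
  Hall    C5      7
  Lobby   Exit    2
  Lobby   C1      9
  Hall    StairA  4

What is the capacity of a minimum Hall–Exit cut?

Augment Hall→C5→C2→Exit: bottleneck 7, flow now 7.
Augment Hall→StairA→C1→Exit: bottleneck 2, flow now 9.
Augment Hall→StairA→Lobby→Exit: bottleneck 2, flow now 11.
No augmenting path remains; maximum flow = 11.
By max-flow min-cut, the minimum cut capacity equals the max flow.
In the residual graph, reachable from Hall: {Hall}.
Min-cut edges: Hall→C5 (7), Hall→StairA (4); capacity 7 + 4 = 11.

11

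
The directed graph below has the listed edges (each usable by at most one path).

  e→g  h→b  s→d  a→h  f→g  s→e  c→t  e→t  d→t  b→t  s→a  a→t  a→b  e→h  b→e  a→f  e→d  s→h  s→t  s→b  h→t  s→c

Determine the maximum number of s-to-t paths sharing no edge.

7

Assign every edge capacity 1; by Menger, the answer equals the max flow.
Path s→t (+1); total 1.
Path s→a→t (+1); total 2.
Path s→b→t (+1); total 3.
Path s→c→t (+1); total 4.
Path s→d→t (+1); total 5.
Path s→e→t (+1); total 6.
Path s→h→t (+1); total 7.
No residual s→t path; max flow = 7.
Certifying cut of size 7: {s→a, s→b, s→c, s→d, s→e, s→h, s→t}.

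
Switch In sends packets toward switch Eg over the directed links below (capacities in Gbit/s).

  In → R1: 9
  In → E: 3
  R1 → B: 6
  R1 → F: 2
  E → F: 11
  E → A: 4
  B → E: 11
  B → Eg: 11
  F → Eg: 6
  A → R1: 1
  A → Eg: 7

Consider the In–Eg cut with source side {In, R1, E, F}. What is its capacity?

16

Edges leaving {In, R1, E, F}: R1→B (6), E→A (4), F→Eg (6).
Cut capacity = 6 + 4 + 6 = 16.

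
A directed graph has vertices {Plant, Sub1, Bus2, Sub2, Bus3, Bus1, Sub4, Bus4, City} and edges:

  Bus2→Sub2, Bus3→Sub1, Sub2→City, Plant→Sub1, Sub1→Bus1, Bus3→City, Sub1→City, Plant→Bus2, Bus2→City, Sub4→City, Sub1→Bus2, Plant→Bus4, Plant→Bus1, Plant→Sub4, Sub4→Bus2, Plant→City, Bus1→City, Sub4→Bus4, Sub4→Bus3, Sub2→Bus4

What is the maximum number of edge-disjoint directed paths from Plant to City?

5

Assign every edge capacity 1; by Menger, the answer equals the max flow.
Path Plant→City (+1); total 1.
Path Plant→Sub1→City (+1); total 2.
Path Plant→Bus2→City (+1); total 3.
Path Plant→Bus1→City (+1); total 4.
Path Plant→Sub4→City (+1); total 5.
No residual Plant→City path; max flow = 5.
Certifying cut of size 5: {Plant→Bus1, Plant→Bus2, Plant→City, Plant→Sub1, Plant→Sub4}.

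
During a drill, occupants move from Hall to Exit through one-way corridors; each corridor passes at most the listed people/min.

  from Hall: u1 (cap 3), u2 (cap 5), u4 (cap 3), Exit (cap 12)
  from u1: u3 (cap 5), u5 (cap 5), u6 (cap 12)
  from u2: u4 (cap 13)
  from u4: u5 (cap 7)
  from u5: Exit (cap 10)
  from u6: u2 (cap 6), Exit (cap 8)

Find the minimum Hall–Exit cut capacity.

22

Augment Hall→Exit: bottleneck 12, flow now 12.
Augment Hall→u1→u5→Exit: bottleneck 3, flow now 15.
Augment Hall→u4→u5→Exit: bottleneck 3, flow now 18.
Augment Hall→u2→u4→u5→Exit: bottleneck 4, flow now 22.
No augmenting path remains; maximum flow = 22.
By max-flow min-cut, the minimum cut capacity equals the max flow.
In the residual graph, reachable from Hall: {Hall, u2, u4}.
Min-cut edges: Hall→u1 (3), Hall→Exit (12), u4→u5 (7); capacity 3 + 12 + 7 = 22.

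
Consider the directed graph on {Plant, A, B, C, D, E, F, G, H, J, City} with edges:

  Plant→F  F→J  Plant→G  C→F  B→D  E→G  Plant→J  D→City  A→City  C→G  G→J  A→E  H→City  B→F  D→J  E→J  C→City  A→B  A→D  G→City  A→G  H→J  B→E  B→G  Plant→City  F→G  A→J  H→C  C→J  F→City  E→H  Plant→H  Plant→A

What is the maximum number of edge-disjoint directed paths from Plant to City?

5

Assign every edge capacity 1; by Menger, the answer equals the max flow.
Path Plant→City (+1); total 1.
Path Plant→A→City (+1); total 2.
Path Plant→F→City (+1); total 3.
Path Plant→G→City (+1); total 4.
Path Plant→H→City (+1); total 5.
No residual Plant→City path; max flow = 5.
Certifying cut of size 5: {Plant→A, Plant→City, Plant→F, Plant→G, Plant→H}.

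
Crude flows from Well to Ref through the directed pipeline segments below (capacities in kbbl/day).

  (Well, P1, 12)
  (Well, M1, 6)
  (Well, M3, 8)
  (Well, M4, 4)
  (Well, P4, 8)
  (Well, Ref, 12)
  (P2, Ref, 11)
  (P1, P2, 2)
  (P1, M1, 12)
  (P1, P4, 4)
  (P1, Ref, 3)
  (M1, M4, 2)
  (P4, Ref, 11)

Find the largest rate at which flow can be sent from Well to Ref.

28

Augment Well→Ref: bottleneck 12, flow now 12.
Augment Well→P1→Ref: bottleneck 3, flow now 15.
Augment Well→P4→Ref: bottleneck 8, flow now 23.
Augment Well→P1→P2→Ref: bottleneck 2, flow now 25.
Augment Well→P1→P4→Ref: bottleneck 3, flow now 28.
No augmenting path remains; maximum flow = 28.
In the residual graph, reachable from Well: {Well, P1, M1, M3, M4, P4}.
Min-cut edges: Well→Ref (12), P1→P2 (2), P1→Ref (3), P4→Ref (11); capacity 12 + 2 + 3 + 11 = 28.
This cut is saturated, so no flow can exceed 28.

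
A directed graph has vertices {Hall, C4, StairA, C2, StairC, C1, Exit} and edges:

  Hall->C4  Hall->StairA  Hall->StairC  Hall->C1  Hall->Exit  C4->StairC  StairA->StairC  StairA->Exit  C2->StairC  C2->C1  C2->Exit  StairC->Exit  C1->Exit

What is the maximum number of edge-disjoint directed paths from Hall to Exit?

Assign every edge capacity 1; by Menger, the answer equals the max flow.
Path Hall→Exit (+1); total 1.
Path Hall→StairA→Exit (+1); total 2.
Path Hall→StairC→Exit (+1); total 3.
Path Hall→C1→Exit (+1); total 4.
No residual Hall→Exit path; max flow = 4.
Certifying cut of size 4: {Hall→C1, Hall→Exit, Hall→StairA, StairC→Exit}.

4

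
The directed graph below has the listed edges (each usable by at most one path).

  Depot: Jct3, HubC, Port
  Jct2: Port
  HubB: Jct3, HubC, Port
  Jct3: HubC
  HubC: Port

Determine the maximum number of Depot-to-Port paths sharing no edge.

2

Assign every edge capacity 1; by Menger, the answer equals the max flow.
Path Depot→Port (+1); total 1.
Path Depot→HubC→Port (+1); total 2.
No residual Depot→Port path; max flow = 2.
Certifying cut of size 2: {Depot→Port, HubC→Port}.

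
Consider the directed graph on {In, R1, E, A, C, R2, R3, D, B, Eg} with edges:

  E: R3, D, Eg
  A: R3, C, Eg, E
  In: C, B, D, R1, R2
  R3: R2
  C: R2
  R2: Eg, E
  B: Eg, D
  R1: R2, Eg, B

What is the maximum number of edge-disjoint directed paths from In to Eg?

Assign every edge capacity 1; by Menger, the answer equals the max flow.
Path In→R1→Eg (+1); total 1.
Path In→R2→Eg (+1); total 2.
Path In→B→Eg (+1); total 3.
Path In→C→R2→E→Eg (+1); total 4.
No residual In→Eg path; max flow = 4.
Certifying cut of size 4: {In→B, In→C, In→R1, In→R2}.

4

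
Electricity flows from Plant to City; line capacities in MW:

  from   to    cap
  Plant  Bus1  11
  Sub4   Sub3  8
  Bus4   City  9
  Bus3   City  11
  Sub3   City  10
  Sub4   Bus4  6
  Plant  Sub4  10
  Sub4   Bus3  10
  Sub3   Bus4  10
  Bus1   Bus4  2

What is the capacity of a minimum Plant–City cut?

Augment Plant→Sub4→Bus4→City: bottleneck 6, flow now 6.
Augment Plant→Sub4→Sub3→City: bottleneck 4, flow now 10.
Augment Plant→Bus1→Bus4→City: bottleneck 2, flow now 12.
No augmenting path remains; maximum flow = 12.
By max-flow min-cut, the minimum cut capacity equals the max flow.
In the residual graph, reachable from Plant: {Plant, Bus1}.
Min-cut edges: Plant→Sub4 (10), Bus1→Bus4 (2); capacity 10 + 2 = 12.

12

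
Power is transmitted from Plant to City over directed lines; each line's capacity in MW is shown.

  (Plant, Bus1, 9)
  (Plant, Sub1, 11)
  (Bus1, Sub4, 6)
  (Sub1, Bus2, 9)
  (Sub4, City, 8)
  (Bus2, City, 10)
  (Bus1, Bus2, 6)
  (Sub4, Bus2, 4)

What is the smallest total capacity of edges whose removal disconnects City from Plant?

16

Augment Plant→Bus1→Sub4→City: bottleneck 6, flow now 6.
Augment Plant→Bus1→Bus2→City: bottleneck 3, flow now 9.
Augment Plant→Sub1→Bus2→City: bottleneck 7, flow now 16.
No augmenting path remains; maximum flow = 16.
By max-flow min-cut, the minimum cut capacity equals the max flow.
In the residual graph, reachable from Plant: {Plant, Bus1, Sub1, Bus2}.
Min-cut edges: Bus1→Sub4 (6), Bus2→City (10); capacity 6 + 10 = 16.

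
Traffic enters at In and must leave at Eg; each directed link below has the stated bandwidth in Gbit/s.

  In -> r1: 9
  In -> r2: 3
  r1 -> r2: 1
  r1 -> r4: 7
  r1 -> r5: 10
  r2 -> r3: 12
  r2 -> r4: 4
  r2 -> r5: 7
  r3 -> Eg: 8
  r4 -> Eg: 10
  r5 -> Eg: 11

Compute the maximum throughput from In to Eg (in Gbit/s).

Augment In→r1→r4→Eg: bottleneck 7, flow now 7.
Augment In→r1→r5→Eg: bottleneck 2, flow now 9.
Augment In→r2→r3→Eg: bottleneck 3, flow now 12.
No augmenting path remains; maximum flow = 12.
In the residual graph, reachable from In: {In}.
Min-cut edges: In→r1 (9), In→r2 (3); capacity 9 + 3 = 12.
This cut is saturated, so no flow can exceed 12.

12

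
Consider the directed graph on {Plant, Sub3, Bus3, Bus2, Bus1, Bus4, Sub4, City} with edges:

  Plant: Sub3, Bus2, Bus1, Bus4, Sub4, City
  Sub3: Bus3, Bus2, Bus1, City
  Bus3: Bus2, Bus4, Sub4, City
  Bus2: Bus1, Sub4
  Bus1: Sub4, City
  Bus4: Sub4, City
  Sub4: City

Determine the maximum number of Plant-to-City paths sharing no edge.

5

Assign every edge capacity 1; by Menger, the answer equals the max flow.
Path Plant→City (+1); total 1.
Path Plant→Sub3→City (+1); total 2.
Path Plant→Bus1→City (+1); total 3.
Path Plant→Bus4→City (+1); total 4.
Path Plant→Sub4→City (+1); total 5.
No residual Plant→City path; max flow = 5.
Certifying cut of size 5: {Bus1→City, Plant→Bus4, Plant→City, Plant→Sub3, Sub4→City}.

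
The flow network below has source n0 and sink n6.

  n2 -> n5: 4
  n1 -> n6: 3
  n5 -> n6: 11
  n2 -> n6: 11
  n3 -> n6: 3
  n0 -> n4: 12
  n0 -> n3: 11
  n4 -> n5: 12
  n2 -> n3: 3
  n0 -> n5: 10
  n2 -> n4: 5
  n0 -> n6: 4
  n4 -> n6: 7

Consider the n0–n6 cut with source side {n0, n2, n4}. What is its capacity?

62

Edges leaving {n0, n2, n4}: n0→n3 (11), n0→n5 (10), n0→n6 (4), n2→n3 (3), n2→n5 (4), n2→n6 (11), n4→n5 (12), n4→n6 (7).
Cut capacity = 11 + 10 + 4 + 3 + 4 + 11 + 12 + 7 = 62.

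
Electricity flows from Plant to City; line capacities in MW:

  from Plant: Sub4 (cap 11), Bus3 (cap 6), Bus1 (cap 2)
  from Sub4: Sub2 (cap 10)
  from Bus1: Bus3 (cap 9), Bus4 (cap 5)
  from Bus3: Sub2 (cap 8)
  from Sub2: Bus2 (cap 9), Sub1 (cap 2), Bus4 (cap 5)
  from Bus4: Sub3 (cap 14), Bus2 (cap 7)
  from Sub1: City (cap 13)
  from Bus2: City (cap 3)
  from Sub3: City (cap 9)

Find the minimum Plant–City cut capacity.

Augment Plant→Sub4→Sub2→Sub1→City: bottleneck 2, flow now 2.
Augment Plant→Sub4→Sub2→Bus2→City: bottleneck 3, flow now 5.
Augment Plant→Bus1→Bus4→Sub3→City: bottleneck 2, flow now 7.
Augment Plant→Sub4→Sub2→Bus4→Sub3→City: bottleneck 5, flow now 12.
No augmenting path remains; maximum flow = 12.
By max-flow min-cut, the minimum cut capacity equals the max flow.
In the residual graph, reachable from Plant: {Plant, Sub4, Bus3, Sub2, Bus2}.
Min-cut edges: Plant→Bus1 (2), Sub2→Bus4 (5), Sub2→Sub1 (2), Bus2→City (3); capacity 2 + 5 + 2 + 3 = 12.

12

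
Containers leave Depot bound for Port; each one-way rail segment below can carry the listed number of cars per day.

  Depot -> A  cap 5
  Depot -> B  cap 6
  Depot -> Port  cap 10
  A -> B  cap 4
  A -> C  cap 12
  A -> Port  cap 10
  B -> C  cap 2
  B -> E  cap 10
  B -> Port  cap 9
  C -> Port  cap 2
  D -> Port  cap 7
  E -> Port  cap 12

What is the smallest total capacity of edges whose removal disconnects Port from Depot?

21

Augment Depot→Port: bottleneck 10, flow now 10.
Augment Depot→A→Port: bottleneck 5, flow now 15.
Augment Depot→B→Port: bottleneck 6, flow now 21.
No augmenting path remains; maximum flow = 21.
By max-flow min-cut, the minimum cut capacity equals the max flow.
In the residual graph, reachable from Depot: {Depot}.
Min-cut edges: Depot→A (5), Depot→B (6), Depot→Port (10); capacity 5 + 6 + 10 = 21.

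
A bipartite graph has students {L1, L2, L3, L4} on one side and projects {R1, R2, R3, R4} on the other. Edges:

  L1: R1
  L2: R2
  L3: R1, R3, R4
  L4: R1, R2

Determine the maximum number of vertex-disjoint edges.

3

Unit-capacity flow: source→left, listed edges, right→sink; max matching = max flow.
Augmenting path L1→R1 (+1); matched 1.
Augmenting path L2→R2 (+1); matched 2.
Augmenting path L3→R3 (+1); matched 3.
No augmenting path remains; maximum matching = 3.
König certificate: {L3, R1, R2} is a vertex cover of size 3 (every listed pair touches it), so no matching can be larger.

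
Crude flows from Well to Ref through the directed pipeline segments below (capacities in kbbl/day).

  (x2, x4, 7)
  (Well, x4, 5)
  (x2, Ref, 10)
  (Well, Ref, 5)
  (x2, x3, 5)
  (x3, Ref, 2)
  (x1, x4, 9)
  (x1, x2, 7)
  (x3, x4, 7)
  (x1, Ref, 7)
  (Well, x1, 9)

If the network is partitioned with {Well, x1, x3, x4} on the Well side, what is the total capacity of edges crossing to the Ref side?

21

Edges leaving {Well, x1, x3, x4}: Well→Ref (5), x1→x2 (7), x1→Ref (7), x3→Ref (2).
Cut capacity = 5 + 7 + 7 + 2 = 21.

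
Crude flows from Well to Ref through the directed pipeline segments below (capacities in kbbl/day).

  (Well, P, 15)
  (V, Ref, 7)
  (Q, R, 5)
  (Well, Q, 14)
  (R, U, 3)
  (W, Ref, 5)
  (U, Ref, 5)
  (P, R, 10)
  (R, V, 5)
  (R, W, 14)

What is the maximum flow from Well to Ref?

13

Augment Well→P→R→U→Ref: bottleneck 3, flow now 3.
Augment Well→P→R→V→Ref: bottleneck 5, flow now 8.
Augment Well→P→R→W→Ref: bottleneck 2, flow now 10.
Augment Well→Q→R→W→Ref: bottleneck 3, flow now 13.
No augmenting path remains; maximum flow = 13.
In the residual graph, reachable from Well: {Well, P, Q, R, W}.
Min-cut edges: R→U (3), R→V (5), W→Ref (5); capacity 3 + 5 + 5 = 13.
This cut is saturated, so no flow can exceed 13.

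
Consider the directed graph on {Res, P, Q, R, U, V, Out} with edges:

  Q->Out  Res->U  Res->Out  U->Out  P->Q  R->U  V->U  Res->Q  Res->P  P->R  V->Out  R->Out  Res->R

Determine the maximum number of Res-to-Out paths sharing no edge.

4

Assign every edge capacity 1; by Menger, the answer equals the max flow.
Path Res→Out (+1); total 1.
Path Res→Q→Out (+1); total 2.
Path Res→R→Out (+1); total 3.
Path Res→U→Out (+1); total 4.
No residual Res→Out path; max flow = 4.
Certifying cut of size 4: {Q→Out, R→Out, Res→Out, U→Out}.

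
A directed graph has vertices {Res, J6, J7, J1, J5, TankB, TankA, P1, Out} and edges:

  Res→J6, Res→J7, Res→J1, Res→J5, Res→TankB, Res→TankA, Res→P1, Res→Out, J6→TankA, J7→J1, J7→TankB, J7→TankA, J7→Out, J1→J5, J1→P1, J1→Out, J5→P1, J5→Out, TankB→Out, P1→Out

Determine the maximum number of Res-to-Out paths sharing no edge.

Assign every edge capacity 1; by Menger, the answer equals the max flow.
Path Res→Out (+1); total 1.
Path Res→J7→Out (+1); total 2.
Path Res→J1→Out (+1); total 3.
Path Res→J5→Out (+1); total 4.
Path Res→TankB→Out (+1); total 5.
Path Res→P1→Out (+1); total 6.
No residual Res→Out path; max flow = 6.
Certifying cut of size 6: {Res→J1, Res→J5, Res→J7, Res→Out, Res→P1, Res→TankB}.

6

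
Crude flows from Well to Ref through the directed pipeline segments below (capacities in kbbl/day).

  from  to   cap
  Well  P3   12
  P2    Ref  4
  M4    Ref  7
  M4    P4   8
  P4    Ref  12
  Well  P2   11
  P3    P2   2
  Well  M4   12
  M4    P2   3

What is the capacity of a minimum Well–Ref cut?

16

Augment Well→M4→Ref: bottleneck 7, flow now 7.
Augment Well→P2→Ref: bottleneck 4, flow now 11.
Augment Well→M4→P4→Ref: bottleneck 5, flow now 16.
No augmenting path remains; maximum flow = 16.
By max-flow min-cut, the minimum cut capacity equals the max flow.
In the residual graph, reachable from Well: {Well, P3, P2}.
Min-cut edges: Well→M4 (12), P2→Ref (4); capacity 12 + 4 = 16.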